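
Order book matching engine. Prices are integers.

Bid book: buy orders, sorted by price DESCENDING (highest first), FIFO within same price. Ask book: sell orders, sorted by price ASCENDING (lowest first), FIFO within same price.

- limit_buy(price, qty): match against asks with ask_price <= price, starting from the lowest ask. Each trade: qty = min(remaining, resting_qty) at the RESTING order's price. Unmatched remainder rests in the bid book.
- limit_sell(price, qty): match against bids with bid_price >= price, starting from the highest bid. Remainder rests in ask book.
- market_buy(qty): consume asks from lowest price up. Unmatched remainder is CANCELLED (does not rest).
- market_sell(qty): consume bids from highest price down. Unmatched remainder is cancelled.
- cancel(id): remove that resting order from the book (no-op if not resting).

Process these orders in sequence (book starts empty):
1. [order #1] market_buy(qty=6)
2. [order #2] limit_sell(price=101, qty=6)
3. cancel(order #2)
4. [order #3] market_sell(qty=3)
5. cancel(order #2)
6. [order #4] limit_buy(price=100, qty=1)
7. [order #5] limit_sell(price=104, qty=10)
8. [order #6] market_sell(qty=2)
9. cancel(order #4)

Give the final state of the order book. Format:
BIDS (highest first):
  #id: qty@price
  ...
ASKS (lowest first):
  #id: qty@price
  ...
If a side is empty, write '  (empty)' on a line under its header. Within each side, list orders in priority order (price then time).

After op 1 [order #1] market_buy(qty=6): fills=none; bids=[-] asks=[-]
After op 2 [order #2] limit_sell(price=101, qty=6): fills=none; bids=[-] asks=[#2:6@101]
After op 3 cancel(order #2): fills=none; bids=[-] asks=[-]
After op 4 [order #3] market_sell(qty=3): fills=none; bids=[-] asks=[-]
After op 5 cancel(order #2): fills=none; bids=[-] asks=[-]
After op 6 [order #4] limit_buy(price=100, qty=1): fills=none; bids=[#4:1@100] asks=[-]
After op 7 [order #5] limit_sell(price=104, qty=10): fills=none; bids=[#4:1@100] asks=[#5:10@104]
After op 8 [order #6] market_sell(qty=2): fills=#4x#6:1@100; bids=[-] asks=[#5:10@104]
After op 9 cancel(order #4): fills=none; bids=[-] asks=[#5:10@104]

Answer: BIDS (highest first):
  (empty)
ASKS (lowest first):
  #5: 10@104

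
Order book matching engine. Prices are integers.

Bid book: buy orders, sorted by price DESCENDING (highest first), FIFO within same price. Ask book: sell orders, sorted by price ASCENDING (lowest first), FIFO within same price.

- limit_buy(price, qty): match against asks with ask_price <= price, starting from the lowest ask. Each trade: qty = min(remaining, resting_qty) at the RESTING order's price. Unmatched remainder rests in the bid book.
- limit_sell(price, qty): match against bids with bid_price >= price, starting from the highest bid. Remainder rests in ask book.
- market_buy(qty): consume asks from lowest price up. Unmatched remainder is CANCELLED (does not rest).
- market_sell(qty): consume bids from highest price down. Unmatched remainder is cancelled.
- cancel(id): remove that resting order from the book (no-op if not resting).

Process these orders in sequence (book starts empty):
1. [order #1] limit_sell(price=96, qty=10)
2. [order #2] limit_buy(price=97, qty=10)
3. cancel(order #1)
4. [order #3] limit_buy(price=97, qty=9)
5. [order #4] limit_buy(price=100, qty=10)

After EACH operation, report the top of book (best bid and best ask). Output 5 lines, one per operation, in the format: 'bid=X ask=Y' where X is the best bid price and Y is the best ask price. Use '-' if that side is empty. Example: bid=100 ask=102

Answer: bid=- ask=96
bid=- ask=-
bid=- ask=-
bid=97 ask=-
bid=100 ask=-

Derivation:
After op 1 [order #1] limit_sell(price=96, qty=10): fills=none; bids=[-] asks=[#1:10@96]
After op 2 [order #2] limit_buy(price=97, qty=10): fills=#2x#1:10@96; bids=[-] asks=[-]
After op 3 cancel(order #1): fills=none; bids=[-] asks=[-]
After op 4 [order #3] limit_buy(price=97, qty=9): fills=none; bids=[#3:9@97] asks=[-]
After op 5 [order #4] limit_buy(price=100, qty=10): fills=none; bids=[#4:10@100 #3:9@97] asks=[-]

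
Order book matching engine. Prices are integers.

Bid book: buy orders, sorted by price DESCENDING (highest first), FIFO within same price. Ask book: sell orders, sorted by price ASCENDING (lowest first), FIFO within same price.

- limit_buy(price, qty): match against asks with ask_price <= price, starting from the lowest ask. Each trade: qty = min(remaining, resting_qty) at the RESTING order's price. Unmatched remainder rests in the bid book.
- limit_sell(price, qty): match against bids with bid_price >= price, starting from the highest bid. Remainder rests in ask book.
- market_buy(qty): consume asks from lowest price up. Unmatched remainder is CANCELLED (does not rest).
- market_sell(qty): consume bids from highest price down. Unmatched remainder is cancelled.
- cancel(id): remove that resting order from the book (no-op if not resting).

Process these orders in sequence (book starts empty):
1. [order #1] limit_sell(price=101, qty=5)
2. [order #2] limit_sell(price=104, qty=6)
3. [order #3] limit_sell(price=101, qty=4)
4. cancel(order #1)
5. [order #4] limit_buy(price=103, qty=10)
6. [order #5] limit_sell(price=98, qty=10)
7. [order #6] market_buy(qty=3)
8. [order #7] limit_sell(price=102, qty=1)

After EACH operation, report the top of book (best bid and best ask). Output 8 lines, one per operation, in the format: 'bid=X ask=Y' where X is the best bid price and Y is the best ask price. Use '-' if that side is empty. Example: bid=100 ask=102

Answer: bid=- ask=101
bid=- ask=101
bid=- ask=101
bid=- ask=101
bid=103 ask=104
bid=- ask=98
bid=- ask=98
bid=- ask=98

Derivation:
After op 1 [order #1] limit_sell(price=101, qty=5): fills=none; bids=[-] asks=[#1:5@101]
After op 2 [order #2] limit_sell(price=104, qty=6): fills=none; bids=[-] asks=[#1:5@101 #2:6@104]
After op 3 [order #3] limit_sell(price=101, qty=4): fills=none; bids=[-] asks=[#1:5@101 #3:4@101 #2:6@104]
After op 4 cancel(order #1): fills=none; bids=[-] asks=[#3:4@101 #2:6@104]
After op 5 [order #4] limit_buy(price=103, qty=10): fills=#4x#3:4@101; bids=[#4:6@103] asks=[#2:6@104]
After op 6 [order #5] limit_sell(price=98, qty=10): fills=#4x#5:6@103; bids=[-] asks=[#5:4@98 #2:6@104]
After op 7 [order #6] market_buy(qty=3): fills=#6x#5:3@98; bids=[-] asks=[#5:1@98 #2:6@104]
After op 8 [order #7] limit_sell(price=102, qty=1): fills=none; bids=[-] asks=[#5:1@98 #7:1@102 #2:6@104]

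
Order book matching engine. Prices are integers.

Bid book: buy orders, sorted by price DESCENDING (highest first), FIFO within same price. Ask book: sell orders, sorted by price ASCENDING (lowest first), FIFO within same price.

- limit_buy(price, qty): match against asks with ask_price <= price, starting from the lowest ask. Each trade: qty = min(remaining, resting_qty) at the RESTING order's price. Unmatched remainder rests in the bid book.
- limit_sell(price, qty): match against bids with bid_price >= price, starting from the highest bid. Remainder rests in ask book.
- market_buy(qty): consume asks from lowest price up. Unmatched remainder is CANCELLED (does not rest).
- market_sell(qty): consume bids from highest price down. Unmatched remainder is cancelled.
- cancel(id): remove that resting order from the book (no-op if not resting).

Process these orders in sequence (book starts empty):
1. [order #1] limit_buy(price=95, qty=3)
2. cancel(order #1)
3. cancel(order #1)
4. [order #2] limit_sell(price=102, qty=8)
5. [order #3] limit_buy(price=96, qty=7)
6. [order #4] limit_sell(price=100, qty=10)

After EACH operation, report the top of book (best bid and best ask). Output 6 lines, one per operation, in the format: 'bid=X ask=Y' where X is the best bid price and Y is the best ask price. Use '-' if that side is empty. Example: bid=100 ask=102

After op 1 [order #1] limit_buy(price=95, qty=3): fills=none; bids=[#1:3@95] asks=[-]
After op 2 cancel(order #1): fills=none; bids=[-] asks=[-]
After op 3 cancel(order #1): fills=none; bids=[-] asks=[-]
After op 4 [order #2] limit_sell(price=102, qty=8): fills=none; bids=[-] asks=[#2:8@102]
After op 5 [order #3] limit_buy(price=96, qty=7): fills=none; bids=[#3:7@96] asks=[#2:8@102]
After op 6 [order #4] limit_sell(price=100, qty=10): fills=none; bids=[#3:7@96] asks=[#4:10@100 #2:8@102]

Answer: bid=95 ask=-
bid=- ask=-
bid=- ask=-
bid=- ask=102
bid=96 ask=102
bid=96 ask=100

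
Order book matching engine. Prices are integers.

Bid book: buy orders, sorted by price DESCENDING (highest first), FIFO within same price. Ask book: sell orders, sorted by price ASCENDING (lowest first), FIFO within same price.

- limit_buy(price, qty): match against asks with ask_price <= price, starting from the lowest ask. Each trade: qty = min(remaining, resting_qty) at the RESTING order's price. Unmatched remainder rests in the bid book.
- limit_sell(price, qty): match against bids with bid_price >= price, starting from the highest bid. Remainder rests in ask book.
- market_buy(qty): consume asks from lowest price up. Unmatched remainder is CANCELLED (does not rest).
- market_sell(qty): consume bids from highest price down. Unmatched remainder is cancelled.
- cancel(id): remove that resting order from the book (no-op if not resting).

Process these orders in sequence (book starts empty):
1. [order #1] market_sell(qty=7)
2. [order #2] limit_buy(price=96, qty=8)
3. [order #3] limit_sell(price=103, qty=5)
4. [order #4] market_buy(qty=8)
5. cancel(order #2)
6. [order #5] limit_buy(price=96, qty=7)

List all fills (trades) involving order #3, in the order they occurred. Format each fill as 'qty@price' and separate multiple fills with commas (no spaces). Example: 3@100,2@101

After op 1 [order #1] market_sell(qty=7): fills=none; bids=[-] asks=[-]
After op 2 [order #2] limit_buy(price=96, qty=8): fills=none; bids=[#2:8@96] asks=[-]
After op 3 [order #3] limit_sell(price=103, qty=5): fills=none; bids=[#2:8@96] asks=[#3:5@103]
After op 4 [order #4] market_buy(qty=8): fills=#4x#3:5@103; bids=[#2:8@96] asks=[-]
After op 5 cancel(order #2): fills=none; bids=[-] asks=[-]
After op 6 [order #5] limit_buy(price=96, qty=7): fills=none; bids=[#5:7@96] asks=[-]

Answer: 5@103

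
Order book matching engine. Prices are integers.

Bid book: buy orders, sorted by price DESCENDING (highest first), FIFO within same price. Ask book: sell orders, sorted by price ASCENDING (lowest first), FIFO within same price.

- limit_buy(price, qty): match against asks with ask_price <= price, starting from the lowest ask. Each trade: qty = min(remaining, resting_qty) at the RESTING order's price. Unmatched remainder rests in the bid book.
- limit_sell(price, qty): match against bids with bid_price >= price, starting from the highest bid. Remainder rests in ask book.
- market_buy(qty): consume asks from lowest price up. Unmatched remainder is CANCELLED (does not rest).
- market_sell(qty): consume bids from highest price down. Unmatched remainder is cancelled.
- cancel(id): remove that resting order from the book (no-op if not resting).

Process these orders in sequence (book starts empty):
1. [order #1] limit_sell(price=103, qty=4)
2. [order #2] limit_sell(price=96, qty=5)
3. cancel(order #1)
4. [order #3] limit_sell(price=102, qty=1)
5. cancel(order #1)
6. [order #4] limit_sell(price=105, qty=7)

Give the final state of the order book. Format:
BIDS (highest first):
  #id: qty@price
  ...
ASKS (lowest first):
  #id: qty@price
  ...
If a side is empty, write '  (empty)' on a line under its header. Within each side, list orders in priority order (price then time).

After op 1 [order #1] limit_sell(price=103, qty=4): fills=none; bids=[-] asks=[#1:4@103]
After op 2 [order #2] limit_sell(price=96, qty=5): fills=none; bids=[-] asks=[#2:5@96 #1:4@103]
After op 3 cancel(order #1): fills=none; bids=[-] asks=[#2:5@96]
After op 4 [order #3] limit_sell(price=102, qty=1): fills=none; bids=[-] asks=[#2:5@96 #3:1@102]
After op 5 cancel(order #1): fills=none; bids=[-] asks=[#2:5@96 #3:1@102]
After op 6 [order #4] limit_sell(price=105, qty=7): fills=none; bids=[-] asks=[#2:5@96 #3:1@102 #4:7@105]

Answer: BIDS (highest first):
  (empty)
ASKS (lowest first):
  #2: 5@96
  #3: 1@102
  #4: 7@105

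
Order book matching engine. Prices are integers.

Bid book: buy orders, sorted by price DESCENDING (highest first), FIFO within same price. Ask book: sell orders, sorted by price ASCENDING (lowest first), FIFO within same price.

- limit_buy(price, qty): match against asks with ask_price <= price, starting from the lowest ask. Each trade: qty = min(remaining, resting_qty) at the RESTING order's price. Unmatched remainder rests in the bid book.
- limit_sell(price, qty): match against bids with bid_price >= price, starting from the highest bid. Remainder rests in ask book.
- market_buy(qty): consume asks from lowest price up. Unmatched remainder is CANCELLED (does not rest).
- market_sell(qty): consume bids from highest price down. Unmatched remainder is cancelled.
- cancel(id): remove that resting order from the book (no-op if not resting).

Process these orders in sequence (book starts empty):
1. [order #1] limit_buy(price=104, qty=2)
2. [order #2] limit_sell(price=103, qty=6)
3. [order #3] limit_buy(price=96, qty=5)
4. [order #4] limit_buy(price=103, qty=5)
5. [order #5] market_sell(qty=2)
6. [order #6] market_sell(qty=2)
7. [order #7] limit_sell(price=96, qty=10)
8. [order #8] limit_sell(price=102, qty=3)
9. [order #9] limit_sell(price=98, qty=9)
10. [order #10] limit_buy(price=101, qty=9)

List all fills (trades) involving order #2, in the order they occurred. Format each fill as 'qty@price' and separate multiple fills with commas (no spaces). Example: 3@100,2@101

After op 1 [order #1] limit_buy(price=104, qty=2): fills=none; bids=[#1:2@104] asks=[-]
After op 2 [order #2] limit_sell(price=103, qty=6): fills=#1x#2:2@104; bids=[-] asks=[#2:4@103]
After op 3 [order #3] limit_buy(price=96, qty=5): fills=none; bids=[#3:5@96] asks=[#2:4@103]
After op 4 [order #4] limit_buy(price=103, qty=5): fills=#4x#2:4@103; bids=[#4:1@103 #3:5@96] asks=[-]
After op 5 [order #5] market_sell(qty=2): fills=#4x#5:1@103 #3x#5:1@96; bids=[#3:4@96] asks=[-]
After op 6 [order #6] market_sell(qty=2): fills=#3x#6:2@96; bids=[#3:2@96] asks=[-]
After op 7 [order #7] limit_sell(price=96, qty=10): fills=#3x#7:2@96; bids=[-] asks=[#7:8@96]
After op 8 [order #8] limit_sell(price=102, qty=3): fills=none; bids=[-] asks=[#7:8@96 #8:3@102]
After op 9 [order #9] limit_sell(price=98, qty=9): fills=none; bids=[-] asks=[#7:8@96 #9:9@98 #8:3@102]
After op 10 [order #10] limit_buy(price=101, qty=9): fills=#10x#7:8@96 #10x#9:1@98; bids=[-] asks=[#9:8@98 #8:3@102]

Answer: 2@104,4@103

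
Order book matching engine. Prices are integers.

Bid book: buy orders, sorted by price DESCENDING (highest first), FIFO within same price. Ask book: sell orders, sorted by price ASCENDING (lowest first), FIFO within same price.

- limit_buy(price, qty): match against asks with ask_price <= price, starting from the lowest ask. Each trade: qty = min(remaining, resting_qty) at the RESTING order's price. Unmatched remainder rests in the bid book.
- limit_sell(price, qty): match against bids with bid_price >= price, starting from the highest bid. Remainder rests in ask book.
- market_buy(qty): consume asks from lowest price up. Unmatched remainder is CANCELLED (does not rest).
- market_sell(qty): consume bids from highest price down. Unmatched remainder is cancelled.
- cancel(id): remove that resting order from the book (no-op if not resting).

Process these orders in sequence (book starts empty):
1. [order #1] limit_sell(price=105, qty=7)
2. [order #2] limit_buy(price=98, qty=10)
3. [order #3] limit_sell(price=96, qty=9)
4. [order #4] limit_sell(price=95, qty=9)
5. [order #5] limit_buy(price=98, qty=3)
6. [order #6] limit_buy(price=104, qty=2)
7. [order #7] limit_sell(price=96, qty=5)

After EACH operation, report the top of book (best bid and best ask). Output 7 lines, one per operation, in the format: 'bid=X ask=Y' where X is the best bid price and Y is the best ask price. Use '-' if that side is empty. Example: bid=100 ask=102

After op 1 [order #1] limit_sell(price=105, qty=7): fills=none; bids=[-] asks=[#1:7@105]
After op 2 [order #2] limit_buy(price=98, qty=10): fills=none; bids=[#2:10@98] asks=[#1:7@105]
After op 3 [order #3] limit_sell(price=96, qty=9): fills=#2x#3:9@98; bids=[#2:1@98] asks=[#1:7@105]
After op 4 [order #4] limit_sell(price=95, qty=9): fills=#2x#4:1@98; bids=[-] asks=[#4:8@95 #1:7@105]
After op 5 [order #5] limit_buy(price=98, qty=3): fills=#5x#4:3@95; bids=[-] asks=[#4:5@95 #1:7@105]
After op 6 [order #6] limit_buy(price=104, qty=2): fills=#6x#4:2@95; bids=[-] asks=[#4:3@95 #1:7@105]
After op 7 [order #7] limit_sell(price=96, qty=5): fills=none; bids=[-] asks=[#4:3@95 #7:5@96 #1:7@105]

Answer: bid=- ask=105
bid=98 ask=105
bid=98 ask=105
bid=- ask=95
bid=- ask=95
bid=- ask=95
bid=- ask=95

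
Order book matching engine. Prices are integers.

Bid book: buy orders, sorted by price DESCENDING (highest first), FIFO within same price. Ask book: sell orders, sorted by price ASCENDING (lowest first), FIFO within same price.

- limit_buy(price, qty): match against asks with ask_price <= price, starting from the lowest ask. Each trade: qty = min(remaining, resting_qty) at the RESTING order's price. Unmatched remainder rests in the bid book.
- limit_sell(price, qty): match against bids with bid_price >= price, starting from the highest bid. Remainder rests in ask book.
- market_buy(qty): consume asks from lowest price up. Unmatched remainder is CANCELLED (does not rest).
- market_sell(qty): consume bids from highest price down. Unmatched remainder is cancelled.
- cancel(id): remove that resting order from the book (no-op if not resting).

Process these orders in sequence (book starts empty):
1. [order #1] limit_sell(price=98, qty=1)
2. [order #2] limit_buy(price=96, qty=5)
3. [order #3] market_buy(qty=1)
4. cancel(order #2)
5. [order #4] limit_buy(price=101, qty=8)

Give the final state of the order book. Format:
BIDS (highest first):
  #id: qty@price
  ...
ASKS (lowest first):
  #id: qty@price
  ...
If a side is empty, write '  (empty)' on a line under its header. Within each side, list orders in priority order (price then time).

Answer: BIDS (highest first):
  #4: 8@101
ASKS (lowest first):
  (empty)

Derivation:
After op 1 [order #1] limit_sell(price=98, qty=1): fills=none; bids=[-] asks=[#1:1@98]
After op 2 [order #2] limit_buy(price=96, qty=5): fills=none; bids=[#2:5@96] asks=[#1:1@98]
After op 3 [order #3] market_buy(qty=1): fills=#3x#1:1@98; bids=[#2:5@96] asks=[-]
After op 4 cancel(order #2): fills=none; bids=[-] asks=[-]
After op 5 [order #4] limit_buy(price=101, qty=8): fills=none; bids=[#4:8@101] asks=[-]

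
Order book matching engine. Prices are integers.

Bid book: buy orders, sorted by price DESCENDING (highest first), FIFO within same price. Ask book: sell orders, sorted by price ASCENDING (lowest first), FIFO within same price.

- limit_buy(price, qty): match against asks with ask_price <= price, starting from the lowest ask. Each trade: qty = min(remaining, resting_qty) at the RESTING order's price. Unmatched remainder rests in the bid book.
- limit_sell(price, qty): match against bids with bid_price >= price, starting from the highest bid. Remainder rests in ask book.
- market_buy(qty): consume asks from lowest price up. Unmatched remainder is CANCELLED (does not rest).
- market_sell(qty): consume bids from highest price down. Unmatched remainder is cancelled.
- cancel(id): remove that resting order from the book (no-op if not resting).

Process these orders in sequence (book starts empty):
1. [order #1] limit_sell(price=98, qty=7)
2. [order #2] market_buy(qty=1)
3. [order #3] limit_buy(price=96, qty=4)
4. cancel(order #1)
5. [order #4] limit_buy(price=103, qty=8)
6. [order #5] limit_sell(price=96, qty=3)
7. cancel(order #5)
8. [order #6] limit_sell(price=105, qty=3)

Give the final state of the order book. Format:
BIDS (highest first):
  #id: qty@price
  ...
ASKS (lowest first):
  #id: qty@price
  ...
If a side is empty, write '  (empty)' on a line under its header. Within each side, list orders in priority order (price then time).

After op 1 [order #1] limit_sell(price=98, qty=7): fills=none; bids=[-] asks=[#1:7@98]
After op 2 [order #2] market_buy(qty=1): fills=#2x#1:1@98; bids=[-] asks=[#1:6@98]
After op 3 [order #3] limit_buy(price=96, qty=4): fills=none; bids=[#3:4@96] asks=[#1:6@98]
After op 4 cancel(order #1): fills=none; bids=[#3:4@96] asks=[-]
After op 5 [order #4] limit_buy(price=103, qty=8): fills=none; bids=[#4:8@103 #3:4@96] asks=[-]
After op 6 [order #5] limit_sell(price=96, qty=3): fills=#4x#5:3@103; bids=[#4:5@103 #3:4@96] asks=[-]
After op 7 cancel(order #5): fills=none; bids=[#4:5@103 #3:4@96] asks=[-]
After op 8 [order #6] limit_sell(price=105, qty=3): fills=none; bids=[#4:5@103 #3:4@96] asks=[#6:3@105]

Answer: BIDS (highest first):
  #4: 5@103
  #3: 4@96
ASKS (lowest first):
  #6: 3@105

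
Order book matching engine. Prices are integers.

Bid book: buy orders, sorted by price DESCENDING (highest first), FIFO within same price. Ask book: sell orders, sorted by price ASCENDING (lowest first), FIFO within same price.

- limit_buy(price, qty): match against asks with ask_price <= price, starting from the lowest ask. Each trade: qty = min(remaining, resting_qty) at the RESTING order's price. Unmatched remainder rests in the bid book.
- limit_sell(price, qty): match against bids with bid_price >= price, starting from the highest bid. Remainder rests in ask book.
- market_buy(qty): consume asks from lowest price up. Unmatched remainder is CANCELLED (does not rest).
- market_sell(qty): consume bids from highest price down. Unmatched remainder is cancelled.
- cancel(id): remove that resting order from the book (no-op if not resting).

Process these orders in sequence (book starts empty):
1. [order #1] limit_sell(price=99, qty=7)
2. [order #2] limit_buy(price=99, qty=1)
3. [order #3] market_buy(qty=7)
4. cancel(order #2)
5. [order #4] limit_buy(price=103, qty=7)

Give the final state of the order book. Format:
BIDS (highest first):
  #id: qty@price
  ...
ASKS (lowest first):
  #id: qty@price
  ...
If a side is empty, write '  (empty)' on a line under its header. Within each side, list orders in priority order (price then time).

After op 1 [order #1] limit_sell(price=99, qty=7): fills=none; bids=[-] asks=[#1:7@99]
After op 2 [order #2] limit_buy(price=99, qty=1): fills=#2x#1:1@99; bids=[-] asks=[#1:6@99]
After op 3 [order #3] market_buy(qty=7): fills=#3x#1:6@99; bids=[-] asks=[-]
After op 4 cancel(order #2): fills=none; bids=[-] asks=[-]
After op 5 [order #4] limit_buy(price=103, qty=7): fills=none; bids=[#4:7@103] asks=[-]

Answer: BIDS (highest first):
  #4: 7@103
ASKS (lowest first):
  (empty)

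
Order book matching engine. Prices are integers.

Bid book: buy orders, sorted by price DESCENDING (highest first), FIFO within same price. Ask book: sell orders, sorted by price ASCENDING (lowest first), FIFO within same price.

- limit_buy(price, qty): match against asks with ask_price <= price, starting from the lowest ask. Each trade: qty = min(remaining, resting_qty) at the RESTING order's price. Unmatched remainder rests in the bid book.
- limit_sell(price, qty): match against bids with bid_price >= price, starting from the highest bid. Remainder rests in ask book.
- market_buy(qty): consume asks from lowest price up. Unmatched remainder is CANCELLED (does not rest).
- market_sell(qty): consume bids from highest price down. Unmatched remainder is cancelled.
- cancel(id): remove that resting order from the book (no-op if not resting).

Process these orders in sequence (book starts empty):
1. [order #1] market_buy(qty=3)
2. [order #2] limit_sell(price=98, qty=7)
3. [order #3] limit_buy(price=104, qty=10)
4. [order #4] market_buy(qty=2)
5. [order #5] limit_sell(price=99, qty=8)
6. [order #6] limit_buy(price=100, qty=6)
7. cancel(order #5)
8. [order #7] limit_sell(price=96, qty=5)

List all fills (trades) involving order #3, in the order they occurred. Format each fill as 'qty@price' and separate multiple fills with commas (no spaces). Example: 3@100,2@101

After op 1 [order #1] market_buy(qty=3): fills=none; bids=[-] asks=[-]
After op 2 [order #2] limit_sell(price=98, qty=7): fills=none; bids=[-] asks=[#2:7@98]
After op 3 [order #3] limit_buy(price=104, qty=10): fills=#3x#2:7@98; bids=[#3:3@104] asks=[-]
After op 4 [order #4] market_buy(qty=2): fills=none; bids=[#3:3@104] asks=[-]
After op 5 [order #5] limit_sell(price=99, qty=8): fills=#3x#5:3@104; bids=[-] asks=[#5:5@99]
After op 6 [order #6] limit_buy(price=100, qty=6): fills=#6x#5:5@99; bids=[#6:1@100] asks=[-]
After op 7 cancel(order #5): fills=none; bids=[#6:1@100] asks=[-]
After op 8 [order #7] limit_sell(price=96, qty=5): fills=#6x#7:1@100; bids=[-] asks=[#7:4@96]

Answer: 7@98,3@104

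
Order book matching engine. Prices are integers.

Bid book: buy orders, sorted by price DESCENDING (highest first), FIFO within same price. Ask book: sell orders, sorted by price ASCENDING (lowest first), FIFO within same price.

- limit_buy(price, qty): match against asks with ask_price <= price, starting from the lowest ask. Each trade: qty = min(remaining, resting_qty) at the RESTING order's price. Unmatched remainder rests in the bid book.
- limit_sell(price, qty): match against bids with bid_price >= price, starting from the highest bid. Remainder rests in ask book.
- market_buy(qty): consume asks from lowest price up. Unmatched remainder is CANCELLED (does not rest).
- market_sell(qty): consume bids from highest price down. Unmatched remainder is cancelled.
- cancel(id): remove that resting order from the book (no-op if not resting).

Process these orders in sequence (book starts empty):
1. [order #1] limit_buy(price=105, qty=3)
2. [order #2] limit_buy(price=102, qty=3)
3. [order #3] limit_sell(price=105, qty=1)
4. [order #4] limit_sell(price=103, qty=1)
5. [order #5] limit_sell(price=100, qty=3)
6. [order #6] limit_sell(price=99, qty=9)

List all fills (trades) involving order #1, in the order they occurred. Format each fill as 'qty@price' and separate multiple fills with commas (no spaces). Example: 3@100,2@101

After op 1 [order #1] limit_buy(price=105, qty=3): fills=none; bids=[#1:3@105] asks=[-]
After op 2 [order #2] limit_buy(price=102, qty=3): fills=none; bids=[#1:3@105 #2:3@102] asks=[-]
After op 3 [order #3] limit_sell(price=105, qty=1): fills=#1x#3:1@105; bids=[#1:2@105 #2:3@102] asks=[-]
After op 4 [order #4] limit_sell(price=103, qty=1): fills=#1x#4:1@105; bids=[#1:1@105 #2:3@102] asks=[-]
After op 5 [order #5] limit_sell(price=100, qty=3): fills=#1x#5:1@105 #2x#5:2@102; bids=[#2:1@102] asks=[-]
After op 6 [order #6] limit_sell(price=99, qty=9): fills=#2x#6:1@102; bids=[-] asks=[#6:8@99]

Answer: 1@105,1@105,1@105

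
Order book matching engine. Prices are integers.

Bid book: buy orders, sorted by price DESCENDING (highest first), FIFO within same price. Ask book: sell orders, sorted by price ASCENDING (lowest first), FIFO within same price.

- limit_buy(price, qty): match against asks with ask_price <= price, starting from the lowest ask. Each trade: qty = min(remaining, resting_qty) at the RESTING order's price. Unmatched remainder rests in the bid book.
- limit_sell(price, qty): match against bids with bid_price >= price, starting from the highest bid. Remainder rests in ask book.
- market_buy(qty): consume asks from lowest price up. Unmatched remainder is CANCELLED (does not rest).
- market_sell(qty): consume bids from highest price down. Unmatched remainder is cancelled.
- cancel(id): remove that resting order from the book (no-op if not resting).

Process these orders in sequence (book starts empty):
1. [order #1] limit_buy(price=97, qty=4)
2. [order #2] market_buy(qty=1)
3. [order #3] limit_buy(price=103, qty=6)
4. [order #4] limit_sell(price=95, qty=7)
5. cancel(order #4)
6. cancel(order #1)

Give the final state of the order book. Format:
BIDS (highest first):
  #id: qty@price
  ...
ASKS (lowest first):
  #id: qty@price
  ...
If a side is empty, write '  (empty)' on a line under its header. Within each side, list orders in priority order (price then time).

After op 1 [order #1] limit_buy(price=97, qty=4): fills=none; bids=[#1:4@97] asks=[-]
After op 2 [order #2] market_buy(qty=1): fills=none; bids=[#1:4@97] asks=[-]
After op 3 [order #3] limit_buy(price=103, qty=6): fills=none; bids=[#3:6@103 #1:4@97] asks=[-]
After op 4 [order #4] limit_sell(price=95, qty=7): fills=#3x#4:6@103 #1x#4:1@97; bids=[#1:3@97] asks=[-]
After op 5 cancel(order #4): fills=none; bids=[#1:3@97] asks=[-]
After op 6 cancel(order #1): fills=none; bids=[-] asks=[-]

Answer: BIDS (highest first):
  (empty)
ASKS (lowest first):
  (empty)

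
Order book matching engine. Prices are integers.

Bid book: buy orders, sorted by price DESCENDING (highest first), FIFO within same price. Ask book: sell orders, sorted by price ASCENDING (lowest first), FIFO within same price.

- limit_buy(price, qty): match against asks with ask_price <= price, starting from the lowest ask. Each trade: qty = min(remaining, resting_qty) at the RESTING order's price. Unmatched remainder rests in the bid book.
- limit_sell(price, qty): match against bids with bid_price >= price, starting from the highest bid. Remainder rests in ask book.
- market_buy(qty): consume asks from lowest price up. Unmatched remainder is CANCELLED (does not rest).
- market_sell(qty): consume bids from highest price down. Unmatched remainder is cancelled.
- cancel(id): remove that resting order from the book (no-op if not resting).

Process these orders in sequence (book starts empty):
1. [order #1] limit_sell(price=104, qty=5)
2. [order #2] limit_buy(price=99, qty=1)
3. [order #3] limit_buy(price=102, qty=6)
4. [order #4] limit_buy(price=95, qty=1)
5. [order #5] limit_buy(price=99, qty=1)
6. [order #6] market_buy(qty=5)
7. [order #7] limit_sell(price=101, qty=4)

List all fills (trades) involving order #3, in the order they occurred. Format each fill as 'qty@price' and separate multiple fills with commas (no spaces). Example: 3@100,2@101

After op 1 [order #1] limit_sell(price=104, qty=5): fills=none; bids=[-] asks=[#1:5@104]
After op 2 [order #2] limit_buy(price=99, qty=1): fills=none; bids=[#2:1@99] asks=[#1:5@104]
After op 3 [order #3] limit_buy(price=102, qty=6): fills=none; bids=[#3:6@102 #2:1@99] asks=[#1:5@104]
After op 4 [order #4] limit_buy(price=95, qty=1): fills=none; bids=[#3:6@102 #2:1@99 #4:1@95] asks=[#1:5@104]
After op 5 [order #5] limit_buy(price=99, qty=1): fills=none; bids=[#3:6@102 #2:1@99 #5:1@99 #4:1@95] asks=[#1:5@104]
After op 6 [order #6] market_buy(qty=5): fills=#6x#1:5@104; bids=[#3:6@102 #2:1@99 #5:1@99 #4:1@95] asks=[-]
After op 7 [order #7] limit_sell(price=101, qty=4): fills=#3x#7:4@102; bids=[#3:2@102 #2:1@99 #5:1@99 #4:1@95] asks=[-]

Answer: 4@102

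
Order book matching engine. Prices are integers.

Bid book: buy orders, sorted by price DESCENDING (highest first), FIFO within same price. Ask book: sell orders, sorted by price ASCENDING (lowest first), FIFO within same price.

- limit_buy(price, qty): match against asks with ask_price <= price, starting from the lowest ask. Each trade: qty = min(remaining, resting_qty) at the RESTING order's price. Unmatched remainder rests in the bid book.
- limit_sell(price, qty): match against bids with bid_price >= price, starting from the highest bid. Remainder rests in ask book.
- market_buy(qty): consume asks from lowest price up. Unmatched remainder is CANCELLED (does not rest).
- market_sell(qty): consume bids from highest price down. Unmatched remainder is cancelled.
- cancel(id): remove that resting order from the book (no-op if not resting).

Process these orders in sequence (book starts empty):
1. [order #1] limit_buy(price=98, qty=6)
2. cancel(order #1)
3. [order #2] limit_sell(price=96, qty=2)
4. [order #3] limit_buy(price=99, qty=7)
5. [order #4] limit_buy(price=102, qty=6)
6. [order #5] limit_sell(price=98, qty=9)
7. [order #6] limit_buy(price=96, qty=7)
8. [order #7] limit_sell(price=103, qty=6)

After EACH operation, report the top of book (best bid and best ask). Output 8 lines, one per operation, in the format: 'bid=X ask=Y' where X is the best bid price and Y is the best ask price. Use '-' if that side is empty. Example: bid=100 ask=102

After op 1 [order #1] limit_buy(price=98, qty=6): fills=none; bids=[#1:6@98] asks=[-]
After op 2 cancel(order #1): fills=none; bids=[-] asks=[-]
After op 3 [order #2] limit_sell(price=96, qty=2): fills=none; bids=[-] asks=[#2:2@96]
After op 4 [order #3] limit_buy(price=99, qty=7): fills=#3x#2:2@96; bids=[#3:5@99] asks=[-]
After op 5 [order #4] limit_buy(price=102, qty=6): fills=none; bids=[#4:6@102 #3:5@99] asks=[-]
After op 6 [order #5] limit_sell(price=98, qty=9): fills=#4x#5:6@102 #3x#5:3@99; bids=[#3:2@99] asks=[-]
After op 7 [order #6] limit_buy(price=96, qty=7): fills=none; bids=[#3:2@99 #6:7@96] asks=[-]
After op 8 [order #7] limit_sell(price=103, qty=6): fills=none; bids=[#3:2@99 #6:7@96] asks=[#7:6@103]

Answer: bid=98 ask=-
bid=- ask=-
bid=- ask=96
bid=99 ask=-
bid=102 ask=-
bid=99 ask=-
bid=99 ask=-
bid=99 ask=103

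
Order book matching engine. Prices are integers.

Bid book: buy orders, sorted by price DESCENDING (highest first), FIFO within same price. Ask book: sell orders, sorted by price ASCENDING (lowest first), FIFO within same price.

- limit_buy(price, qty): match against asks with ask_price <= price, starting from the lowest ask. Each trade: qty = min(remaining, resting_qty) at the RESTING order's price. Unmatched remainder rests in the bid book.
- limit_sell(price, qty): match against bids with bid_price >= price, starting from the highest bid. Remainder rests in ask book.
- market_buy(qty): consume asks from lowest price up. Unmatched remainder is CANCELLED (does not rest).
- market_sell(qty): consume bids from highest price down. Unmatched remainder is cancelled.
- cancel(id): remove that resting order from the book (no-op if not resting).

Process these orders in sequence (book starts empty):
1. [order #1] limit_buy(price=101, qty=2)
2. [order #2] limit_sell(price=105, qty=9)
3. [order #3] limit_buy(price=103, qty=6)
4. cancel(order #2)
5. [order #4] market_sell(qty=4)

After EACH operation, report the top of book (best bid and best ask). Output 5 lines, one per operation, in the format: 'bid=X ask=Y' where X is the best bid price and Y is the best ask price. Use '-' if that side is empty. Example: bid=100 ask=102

After op 1 [order #1] limit_buy(price=101, qty=2): fills=none; bids=[#1:2@101] asks=[-]
After op 2 [order #2] limit_sell(price=105, qty=9): fills=none; bids=[#1:2@101] asks=[#2:9@105]
After op 3 [order #3] limit_buy(price=103, qty=6): fills=none; bids=[#3:6@103 #1:2@101] asks=[#2:9@105]
After op 4 cancel(order #2): fills=none; bids=[#3:6@103 #1:2@101] asks=[-]
After op 5 [order #4] market_sell(qty=4): fills=#3x#4:4@103; bids=[#3:2@103 #1:2@101] asks=[-]

Answer: bid=101 ask=-
bid=101 ask=105
bid=103 ask=105
bid=103 ask=-
bid=103 ask=-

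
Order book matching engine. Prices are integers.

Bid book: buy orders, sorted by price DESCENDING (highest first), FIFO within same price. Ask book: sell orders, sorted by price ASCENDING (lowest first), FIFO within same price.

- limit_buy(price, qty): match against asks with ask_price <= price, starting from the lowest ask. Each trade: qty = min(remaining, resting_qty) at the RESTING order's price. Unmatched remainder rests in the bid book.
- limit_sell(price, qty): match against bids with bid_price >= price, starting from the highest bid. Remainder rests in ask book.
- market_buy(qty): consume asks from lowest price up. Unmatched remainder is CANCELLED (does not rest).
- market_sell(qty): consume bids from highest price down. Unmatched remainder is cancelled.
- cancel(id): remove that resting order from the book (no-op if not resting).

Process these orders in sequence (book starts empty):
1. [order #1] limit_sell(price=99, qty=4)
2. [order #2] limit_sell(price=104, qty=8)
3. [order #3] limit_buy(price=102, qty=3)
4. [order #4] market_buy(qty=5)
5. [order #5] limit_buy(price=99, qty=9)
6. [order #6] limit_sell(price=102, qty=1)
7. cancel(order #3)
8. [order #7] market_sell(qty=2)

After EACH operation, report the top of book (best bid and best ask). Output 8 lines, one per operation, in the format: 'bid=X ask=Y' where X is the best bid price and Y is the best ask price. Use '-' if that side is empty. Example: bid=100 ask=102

Answer: bid=- ask=99
bid=- ask=99
bid=- ask=99
bid=- ask=104
bid=99 ask=104
bid=99 ask=102
bid=99 ask=102
bid=99 ask=102

Derivation:
After op 1 [order #1] limit_sell(price=99, qty=4): fills=none; bids=[-] asks=[#1:4@99]
After op 2 [order #2] limit_sell(price=104, qty=8): fills=none; bids=[-] asks=[#1:4@99 #2:8@104]
After op 3 [order #3] limit_buy(price=102, qty=3): fills=#3x#1:3@99; bids=[-] asks=[#1:1@99 #2:8@104]
After op 4 [order #4] market_buy(qty=5): fills=#4x#1:1@99 #4x#2:4@104; bids=[-] asks=[#2:4@104]
After op 5 [order #5] limit_buy(price=99, qty=9): fills=none; bids=[#5:9@99] asks=[#2:4@104]
After op 6 [order #6] limit_sell(price=102, qty=1): fills=none; bids=[#5:9@99] asks=[#6:1@102 #2:4@104]
After op 7 cancel(order #3): fills=none; bids=[#5:9@99] asks=[#6:1@102 #2:4@104]
After op 8 [order #7] market_sell(qty=2): fills=#5x#7:2@99; bids=[#5:7@99] asks=[#6:1@102 #2:4@104]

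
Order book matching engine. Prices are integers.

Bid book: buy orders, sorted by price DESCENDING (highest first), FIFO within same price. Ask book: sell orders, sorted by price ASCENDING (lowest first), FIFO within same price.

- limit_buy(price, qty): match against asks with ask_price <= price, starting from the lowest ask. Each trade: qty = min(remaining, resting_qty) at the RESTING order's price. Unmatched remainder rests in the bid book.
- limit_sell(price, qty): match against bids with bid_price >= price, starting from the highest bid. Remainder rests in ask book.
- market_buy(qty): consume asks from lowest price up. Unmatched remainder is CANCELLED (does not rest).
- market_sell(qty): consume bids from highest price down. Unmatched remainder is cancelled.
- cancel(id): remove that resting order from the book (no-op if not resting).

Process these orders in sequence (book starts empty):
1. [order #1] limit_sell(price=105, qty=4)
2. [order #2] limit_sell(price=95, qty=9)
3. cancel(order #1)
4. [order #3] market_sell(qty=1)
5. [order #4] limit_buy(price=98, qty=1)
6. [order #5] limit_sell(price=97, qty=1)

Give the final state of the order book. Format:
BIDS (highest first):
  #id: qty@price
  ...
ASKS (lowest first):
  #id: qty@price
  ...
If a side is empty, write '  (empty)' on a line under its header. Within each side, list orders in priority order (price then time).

After op 1 [order #1] limit_sell(price=105, qty=4): fills=none; bids=[-] asks=[#1:4@105]
After op 2 [order #2] limit_sell(price=95, qty=9): fills=none; bids=[-] asks=[#2:9@95 #1:4@105]
After op 3 cancel(order #1): fills=none; bids=[-] asks=[#2:9@95]
After op 4 [order #3] market_sell(qty=1): fills=none; bids=[-] asks=[#2:9@95]
After op 5 [order #4] limit_buy(price=98, qty=1): fills=#4x#2:1@95; bids=[-] asks=[#2:8@95]
After op 6 [order #5] limit_sell(price=97, qty=1): fills=none; bids=[-] asks=[#2:8@95 #5:1@97]

Answer: BIDS (highest first):
  (empty)
ASKS (lowest first):
  #2: 8@95
  #5: 1@97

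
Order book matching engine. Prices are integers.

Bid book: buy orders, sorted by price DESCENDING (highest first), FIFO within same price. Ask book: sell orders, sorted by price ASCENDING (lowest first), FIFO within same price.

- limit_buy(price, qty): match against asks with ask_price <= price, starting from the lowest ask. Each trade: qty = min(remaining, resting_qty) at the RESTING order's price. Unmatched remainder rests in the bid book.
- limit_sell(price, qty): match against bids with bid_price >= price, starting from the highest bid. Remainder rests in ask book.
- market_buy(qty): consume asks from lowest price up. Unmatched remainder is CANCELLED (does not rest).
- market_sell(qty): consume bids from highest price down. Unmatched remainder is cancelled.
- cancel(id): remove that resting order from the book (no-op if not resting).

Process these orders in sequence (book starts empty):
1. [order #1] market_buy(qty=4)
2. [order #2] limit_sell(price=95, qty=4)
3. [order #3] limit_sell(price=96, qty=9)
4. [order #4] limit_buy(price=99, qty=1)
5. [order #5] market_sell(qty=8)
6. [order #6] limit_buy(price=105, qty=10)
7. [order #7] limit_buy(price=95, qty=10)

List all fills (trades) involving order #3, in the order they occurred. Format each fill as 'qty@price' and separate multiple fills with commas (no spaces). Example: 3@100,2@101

Answer: 7@96

Derivation:
After op 1 [order #1] market_buy(qty=4): fills=none; bids=[-] asks=[-]
After op 2 [order #2] limit_sell(price=95, qty=4): fills=none; bids=[-] asks=[#2:4@95]
After op 3 [order #3] limit_sell(price=96, qty=9): fills=none; bids=[-] asks=[#2:4@95 #3:9@96]
After op 4 [order #4] limit_buy(price=99, qty=1): fills=#4x#2:1@95; bids=[-] asks=[#2:3@95 #3:9@96]
After op 5 [order #5] market_sell(qty=8): fills=none; bids=[-] asks=[#2:3@95 #3:9@96]
After op 6 [order #6] limit_buy(price=105, qty=10): fills=#6x#2:3@95 #6x#3:7@96; bids=[-] asks=[#3:2@96]
After op 7 [order #7] limit_buy(price=95, qty=10): fills=none; bids=[#7:10@95] asks=[#3:2@96]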